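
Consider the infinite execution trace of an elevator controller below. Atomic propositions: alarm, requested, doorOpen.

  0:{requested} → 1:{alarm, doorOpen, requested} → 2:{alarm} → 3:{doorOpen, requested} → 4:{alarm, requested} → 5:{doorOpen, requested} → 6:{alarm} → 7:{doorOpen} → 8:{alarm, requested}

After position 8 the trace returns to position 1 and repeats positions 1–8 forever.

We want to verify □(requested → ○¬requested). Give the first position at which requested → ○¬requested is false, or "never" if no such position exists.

0

At position 0 the labels are {requested} and the next position 1 has {alarm, doorOpen, requested}, so requested → ○¬requested is false there. This is the first violation.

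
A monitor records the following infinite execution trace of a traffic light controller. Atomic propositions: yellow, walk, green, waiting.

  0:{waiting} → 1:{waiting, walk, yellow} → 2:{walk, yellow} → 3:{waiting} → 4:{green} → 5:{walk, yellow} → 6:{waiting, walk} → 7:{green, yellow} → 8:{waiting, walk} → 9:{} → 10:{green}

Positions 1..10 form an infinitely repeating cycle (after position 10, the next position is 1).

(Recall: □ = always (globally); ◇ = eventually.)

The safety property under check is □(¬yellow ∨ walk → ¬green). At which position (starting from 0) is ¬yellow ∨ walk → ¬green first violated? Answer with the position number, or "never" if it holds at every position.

Check ¬yellow ∨ walk → ¬green at each position in order: 0 ✓, 1 ✓, 2 ✓, 3 ✓.
At position 4 the labels are {green}, so ¬yellow ∨ walk → ¬green is false there. This is the first violation.

4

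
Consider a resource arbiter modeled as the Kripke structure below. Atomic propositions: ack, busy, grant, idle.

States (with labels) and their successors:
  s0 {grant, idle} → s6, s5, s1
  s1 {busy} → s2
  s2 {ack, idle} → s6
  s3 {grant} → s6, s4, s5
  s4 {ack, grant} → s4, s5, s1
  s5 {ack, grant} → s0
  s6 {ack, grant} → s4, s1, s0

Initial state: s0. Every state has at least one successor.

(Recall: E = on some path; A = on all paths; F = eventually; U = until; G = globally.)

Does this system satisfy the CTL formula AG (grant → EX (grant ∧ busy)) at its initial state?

States satisfying grant → EX (grant ∧ busy): {s1, s2}.
States satisfying AG (grant → EX (grant ∧ busy)): ∅.
s0 is reachable from s0 and violates grant → EX (grant ∧ busy), so AG fails at s0.
s0 ∉ Sat(AG (grant → EX (grant ∧ busy))).

Violated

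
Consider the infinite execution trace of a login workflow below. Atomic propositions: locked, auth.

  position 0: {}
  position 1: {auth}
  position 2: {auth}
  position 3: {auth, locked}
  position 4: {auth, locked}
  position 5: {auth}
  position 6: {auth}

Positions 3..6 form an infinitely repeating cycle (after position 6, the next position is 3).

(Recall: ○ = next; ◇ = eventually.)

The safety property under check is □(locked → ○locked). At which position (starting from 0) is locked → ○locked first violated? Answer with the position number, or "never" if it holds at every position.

Check locked → ○locked at each position in order: 0 ✓, 1 ✓, 2 ✓, 3 ✓.
At position 4 the labels are {auth, locked} and the next position 5 has {auth}, so locked → ○locked is false there. This is the first violation.

4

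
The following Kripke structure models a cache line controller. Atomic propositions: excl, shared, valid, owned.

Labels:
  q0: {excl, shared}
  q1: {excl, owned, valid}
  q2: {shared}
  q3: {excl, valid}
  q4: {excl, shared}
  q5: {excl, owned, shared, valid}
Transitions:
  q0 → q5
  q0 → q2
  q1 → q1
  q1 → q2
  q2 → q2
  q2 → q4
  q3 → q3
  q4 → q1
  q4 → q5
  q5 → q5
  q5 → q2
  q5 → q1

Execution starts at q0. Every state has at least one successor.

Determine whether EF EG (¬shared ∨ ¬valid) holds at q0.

Satisfied

States satisfying EG (¬shared ∨ ¬valid): {q0, q1, q2, q3, q4}.
States satisfying EF EG (¬shared ∨ ¬valid): {q0, q1, q2, q3, q4, q5}.
Some path from q0 reaches a state where EG (¬shared ∨ ¬valid) holds.
q0 ∈ Sat(EF EG (¬shared ∨ ¬valid)).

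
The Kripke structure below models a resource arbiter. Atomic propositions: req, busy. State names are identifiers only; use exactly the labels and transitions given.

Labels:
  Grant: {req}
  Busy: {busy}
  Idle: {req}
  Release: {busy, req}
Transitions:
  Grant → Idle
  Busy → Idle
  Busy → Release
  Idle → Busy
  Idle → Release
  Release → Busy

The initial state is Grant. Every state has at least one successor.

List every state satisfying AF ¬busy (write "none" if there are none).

{Grant, Idle}

States satisfying ¬busy: {Grant, Idle}.
States satisfying AF ¬busy: {Grant, Idle}.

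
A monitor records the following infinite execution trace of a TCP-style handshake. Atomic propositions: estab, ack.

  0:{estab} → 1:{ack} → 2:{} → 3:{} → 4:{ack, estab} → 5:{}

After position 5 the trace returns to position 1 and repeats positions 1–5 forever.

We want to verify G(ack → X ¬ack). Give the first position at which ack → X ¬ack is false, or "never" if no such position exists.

never

ack → X ¬ack holds at every position 0..5, and those are all the positions the trace ever visits, so the invariant G(ack → X ¬ack) is never violated.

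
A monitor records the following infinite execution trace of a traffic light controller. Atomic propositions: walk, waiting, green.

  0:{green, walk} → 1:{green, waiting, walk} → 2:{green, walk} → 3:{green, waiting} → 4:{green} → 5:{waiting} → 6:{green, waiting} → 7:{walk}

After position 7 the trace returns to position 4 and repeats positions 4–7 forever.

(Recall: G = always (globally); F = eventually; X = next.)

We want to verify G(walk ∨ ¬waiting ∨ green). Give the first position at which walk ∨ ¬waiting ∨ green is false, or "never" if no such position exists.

Check walk ∨ ¬waiting ∨ green at each position in order: 0 ✓, 1 ✓, 2 ✓, 3 ✓, 4 ✓.
At position 5 the labels are {waiting}, so walk ∨ ¬waiting ∨ green is false there. This is the first violation.

5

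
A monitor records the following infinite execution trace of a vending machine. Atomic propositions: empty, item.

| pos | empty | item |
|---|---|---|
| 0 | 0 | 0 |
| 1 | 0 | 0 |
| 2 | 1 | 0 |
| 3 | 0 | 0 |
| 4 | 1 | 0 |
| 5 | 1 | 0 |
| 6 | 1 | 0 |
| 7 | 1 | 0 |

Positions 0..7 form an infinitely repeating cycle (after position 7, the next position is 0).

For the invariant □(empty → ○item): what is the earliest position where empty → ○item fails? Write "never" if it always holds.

Check empty → ○item at each position in order: 0 ✓, 1 ✓.
At position 2 the labels are {empty} and the next position 3 has {}, so empty → ○item is false there. This is the first violation.

2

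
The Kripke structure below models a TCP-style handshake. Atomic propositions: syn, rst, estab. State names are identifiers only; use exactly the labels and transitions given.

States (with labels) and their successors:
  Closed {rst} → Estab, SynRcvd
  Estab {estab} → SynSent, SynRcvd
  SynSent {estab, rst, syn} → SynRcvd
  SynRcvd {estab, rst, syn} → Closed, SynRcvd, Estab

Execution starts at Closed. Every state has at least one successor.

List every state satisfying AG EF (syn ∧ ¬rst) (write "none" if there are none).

none

States satisfying EF (syn ∧ ¬rst): ∅.
States satisfying AG EF (syn ∧ ¬rst): ∅.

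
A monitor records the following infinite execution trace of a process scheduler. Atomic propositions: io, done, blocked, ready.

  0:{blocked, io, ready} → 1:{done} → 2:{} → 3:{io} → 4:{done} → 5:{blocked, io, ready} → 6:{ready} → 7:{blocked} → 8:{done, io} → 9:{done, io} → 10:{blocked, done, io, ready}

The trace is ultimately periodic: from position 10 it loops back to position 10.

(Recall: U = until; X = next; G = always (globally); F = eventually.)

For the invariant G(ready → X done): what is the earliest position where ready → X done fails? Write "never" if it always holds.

Check ready → X done at each position in order: 0 ✓, 1 ✓, 2 ✓, 3 ✓, 4 ✓.
At position 5 the labels are {blocked, io, ready} and the next position 6 has {ready}, so ready → X done is false there. This is the first violation.

5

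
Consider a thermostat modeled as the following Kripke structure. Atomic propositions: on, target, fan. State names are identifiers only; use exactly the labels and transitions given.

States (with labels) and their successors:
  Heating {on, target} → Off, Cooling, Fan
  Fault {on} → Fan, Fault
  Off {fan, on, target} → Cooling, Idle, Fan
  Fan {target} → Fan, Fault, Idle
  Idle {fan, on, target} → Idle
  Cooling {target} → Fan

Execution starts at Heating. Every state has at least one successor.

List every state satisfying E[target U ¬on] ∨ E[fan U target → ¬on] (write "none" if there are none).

{Heating, Fault, Off, Fan, Cooling}

States satisfying target: {Heating, Off, Fan, Idle, Cooling}.
States satisfying ¬on: {Fan, Cooling}.
States satisfying E[target U ¬on]: {Heating, Off, Fan, Cooling}.
States satisfying fan: {Off, Idle}.
States satisfying target → ¬on: {Fault, Fan, Cooling}.
States satisfying E[fan U target → ¬on]: {Fault, Off, Fan, Cooling}.
States satisfying E[target U ¬on] ∨ E[fan U target → ¬on]: {Heating, Fault, Off, Fan, Cooling}.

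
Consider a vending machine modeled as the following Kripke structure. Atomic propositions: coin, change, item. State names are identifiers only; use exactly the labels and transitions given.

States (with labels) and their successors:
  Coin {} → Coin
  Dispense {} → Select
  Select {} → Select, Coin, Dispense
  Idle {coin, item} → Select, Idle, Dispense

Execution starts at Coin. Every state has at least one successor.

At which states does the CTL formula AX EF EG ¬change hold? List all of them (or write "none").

States satisfying EF EG ¬change: {Coin, Dispense, Select, Idle}.
States satisfying AX EF EG ¬change: {Coin, Dispense, Select, Idle}.

{Coin, Dispense, Select, Idle}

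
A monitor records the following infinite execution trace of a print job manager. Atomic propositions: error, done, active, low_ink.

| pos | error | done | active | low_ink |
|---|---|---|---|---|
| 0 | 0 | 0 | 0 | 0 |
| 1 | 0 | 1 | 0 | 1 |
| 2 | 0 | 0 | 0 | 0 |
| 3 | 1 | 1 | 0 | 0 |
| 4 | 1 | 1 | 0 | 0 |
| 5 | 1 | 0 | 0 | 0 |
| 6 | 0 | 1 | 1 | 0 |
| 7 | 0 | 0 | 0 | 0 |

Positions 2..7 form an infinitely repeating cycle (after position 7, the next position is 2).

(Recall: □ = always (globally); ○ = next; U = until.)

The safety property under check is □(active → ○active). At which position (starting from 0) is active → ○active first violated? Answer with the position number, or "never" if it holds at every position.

6

Check active → ○active at each position in order: 0 ✓, 1 ✓, 2 ✓, 3 ✓, 4 ✓, 5 ✓.
At position 6 the labels are {active, done} and the next position 7 has {}, so active → ○active is false there. This is the first violation.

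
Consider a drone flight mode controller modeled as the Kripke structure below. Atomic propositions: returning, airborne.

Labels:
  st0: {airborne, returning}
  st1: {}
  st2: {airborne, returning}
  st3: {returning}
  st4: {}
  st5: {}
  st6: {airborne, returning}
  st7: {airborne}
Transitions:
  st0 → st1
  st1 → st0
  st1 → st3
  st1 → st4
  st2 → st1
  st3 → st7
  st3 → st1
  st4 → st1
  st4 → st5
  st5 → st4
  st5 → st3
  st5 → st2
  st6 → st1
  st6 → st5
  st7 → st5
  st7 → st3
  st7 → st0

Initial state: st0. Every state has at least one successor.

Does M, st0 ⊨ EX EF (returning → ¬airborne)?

Holds

States satisfying EF (returning → ¬airborne): {st0, st1, st2, st3, st4, st5, st6, st7}.
States satisfying EX EF (returning → ¬airborne): {st0, st1, st2, st3, st4, st5, st6, st7}.
st0 ∈ Sat(EX EF (returning → ¬airborne)).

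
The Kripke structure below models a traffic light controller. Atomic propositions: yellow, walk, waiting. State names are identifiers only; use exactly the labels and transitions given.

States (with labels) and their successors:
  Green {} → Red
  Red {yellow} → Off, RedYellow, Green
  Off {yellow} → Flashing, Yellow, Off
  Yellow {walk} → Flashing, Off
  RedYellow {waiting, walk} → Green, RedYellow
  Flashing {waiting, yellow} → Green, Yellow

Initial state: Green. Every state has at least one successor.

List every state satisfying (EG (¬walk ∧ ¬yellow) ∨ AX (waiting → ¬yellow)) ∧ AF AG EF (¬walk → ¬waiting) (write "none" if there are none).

{Green, Red, RedYellow, Flashing}

States satisfying ¬walk ∧ ¬yellow: {Green}.
States satisfying EG (¬walk ∧ ¬yellow): ∅.
States satisfying waiting → ¬yellow: {Green, Red, Off, Yellow, RedYellow}.
States satisfying AX (waiting → ¬yellow): {Green, Red, RedYellow, Flashing}.
States satisfying EG (¬walk ∧ ¬yellow) ∨ AX (waiting → ¬yellow): {Green, Red, RedYellow, Flashing}.
States satisfying AG EF (¬walk → ¬waiting): {Green, Red, Off, Yellow, RedYellow, Flashing}.
States satisfying AF AG EF (¬walk → ¬waiting): {Green, Red, Off, Yellow, RedYellow, Flashing}.
States satisfying (EG (¬walk ∧ ¬yellow) ∨ AX (waiting → ¬yellow)) ∧ AF AG EF (¬walk → ¬waiting): {Green, Red, RedYellow, Flashing}.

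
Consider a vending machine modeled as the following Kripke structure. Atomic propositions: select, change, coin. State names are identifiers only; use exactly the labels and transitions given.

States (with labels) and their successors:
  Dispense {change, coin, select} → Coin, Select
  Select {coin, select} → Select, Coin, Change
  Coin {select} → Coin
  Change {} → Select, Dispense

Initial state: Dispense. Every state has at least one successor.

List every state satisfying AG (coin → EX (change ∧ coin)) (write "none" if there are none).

{Coin}

States satisfying coin → EX (change ∧ coin): {Coin, Change}.
States satisfying AG (coin → EX (change ∧ coin)): {Coin}.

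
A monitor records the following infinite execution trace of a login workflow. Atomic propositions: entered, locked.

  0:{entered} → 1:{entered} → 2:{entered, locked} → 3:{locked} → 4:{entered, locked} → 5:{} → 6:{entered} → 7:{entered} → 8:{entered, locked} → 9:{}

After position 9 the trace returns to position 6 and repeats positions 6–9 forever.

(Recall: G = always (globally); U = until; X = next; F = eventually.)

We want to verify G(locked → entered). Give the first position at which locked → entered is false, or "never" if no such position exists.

Check locked → entered at each position in order: 0 ✓, 1 ✓, 2 ✓.
At position 3 the labels are {locked}, so locked → entered is false there. This is the first violation.

3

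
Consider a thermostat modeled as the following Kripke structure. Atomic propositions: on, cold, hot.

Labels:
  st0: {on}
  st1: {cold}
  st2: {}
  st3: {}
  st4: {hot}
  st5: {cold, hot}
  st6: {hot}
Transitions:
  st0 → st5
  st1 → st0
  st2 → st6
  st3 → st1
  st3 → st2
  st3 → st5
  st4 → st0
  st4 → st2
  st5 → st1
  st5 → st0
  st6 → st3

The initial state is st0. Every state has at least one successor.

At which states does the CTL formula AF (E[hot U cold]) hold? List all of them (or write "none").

{st0, st1, st5}

States satisfying E[hot U cold]: {st1, st5}.
States satisfying AF (E[hot U cold]): {st0, st1, st5}.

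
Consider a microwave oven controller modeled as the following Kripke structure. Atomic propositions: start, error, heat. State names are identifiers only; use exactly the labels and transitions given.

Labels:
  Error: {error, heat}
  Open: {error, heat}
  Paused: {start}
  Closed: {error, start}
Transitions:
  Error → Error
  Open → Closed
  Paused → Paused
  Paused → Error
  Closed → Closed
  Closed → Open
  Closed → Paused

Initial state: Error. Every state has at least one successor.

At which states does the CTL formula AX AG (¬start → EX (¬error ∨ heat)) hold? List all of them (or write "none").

{Error, Paused}

States satisfying AG (¬start → EX (¬error ∨ heat)): {Error, Paused}.
States satisfying AX AG (¬start → EX (¬error ∨ heat)): {Error, Paused}.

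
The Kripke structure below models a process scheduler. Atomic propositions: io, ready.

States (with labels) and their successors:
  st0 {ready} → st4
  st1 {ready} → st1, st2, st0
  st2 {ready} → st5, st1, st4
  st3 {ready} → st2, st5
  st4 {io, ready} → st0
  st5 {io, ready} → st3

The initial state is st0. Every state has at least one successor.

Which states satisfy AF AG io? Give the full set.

none

States satisfying AG io: ∅.
States satisfying AF AG io: ∅.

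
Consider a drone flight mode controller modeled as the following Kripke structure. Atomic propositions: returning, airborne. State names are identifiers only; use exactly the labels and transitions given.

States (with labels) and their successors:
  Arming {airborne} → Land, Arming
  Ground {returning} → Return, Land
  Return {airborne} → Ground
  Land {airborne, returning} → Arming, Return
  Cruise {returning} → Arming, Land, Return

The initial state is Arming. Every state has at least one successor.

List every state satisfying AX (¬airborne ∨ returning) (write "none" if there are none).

States satisfying ¬airborne ∨ returning: {Ground, Land, Cruise}.
States satisfying AX (¬airborne ∨ returning): {Return}.

{Return}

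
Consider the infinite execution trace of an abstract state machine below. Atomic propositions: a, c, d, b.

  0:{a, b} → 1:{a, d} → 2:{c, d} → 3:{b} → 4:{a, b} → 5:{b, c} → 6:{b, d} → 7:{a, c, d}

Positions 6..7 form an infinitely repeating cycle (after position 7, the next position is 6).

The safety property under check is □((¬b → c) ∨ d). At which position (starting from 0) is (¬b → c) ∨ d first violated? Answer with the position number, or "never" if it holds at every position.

never

(¬b → c) ∨ d holds at every position 0..7, and those are all the positions the trace ever visits, so the invariant □((¬b → c) ∨ d) is never violated.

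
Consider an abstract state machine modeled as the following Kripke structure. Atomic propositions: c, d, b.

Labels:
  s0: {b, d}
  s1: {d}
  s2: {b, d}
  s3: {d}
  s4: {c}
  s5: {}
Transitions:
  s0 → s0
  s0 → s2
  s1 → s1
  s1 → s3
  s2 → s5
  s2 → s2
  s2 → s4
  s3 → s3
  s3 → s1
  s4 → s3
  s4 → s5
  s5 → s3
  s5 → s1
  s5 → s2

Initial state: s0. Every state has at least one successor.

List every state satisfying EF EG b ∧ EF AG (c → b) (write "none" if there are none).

States satisfying EG b: {s0, s2}.
States satisfying EF EG b: {s0, s2, s4, s5}.
States satisfying AG (c → b): {s1, s3}.
States satisfying EF AG (c → b): {s0, s1, s2, s3, s4, s5}.
States satisfying EF EG b ∧ EF AG (c → b): {s0, s2, s4, s5}.

{s0, s2, s4, s5}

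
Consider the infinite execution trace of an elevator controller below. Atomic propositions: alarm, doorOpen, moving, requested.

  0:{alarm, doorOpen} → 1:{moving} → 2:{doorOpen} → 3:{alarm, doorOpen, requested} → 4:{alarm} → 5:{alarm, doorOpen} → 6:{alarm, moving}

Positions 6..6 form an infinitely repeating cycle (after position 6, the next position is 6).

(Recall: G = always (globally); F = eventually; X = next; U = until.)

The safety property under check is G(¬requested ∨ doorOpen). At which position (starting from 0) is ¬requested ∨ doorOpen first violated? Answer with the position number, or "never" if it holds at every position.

¬requested ∨ doorOpen holds at every position 0..6, and those are all the positions the trace ever visits, so the invariant G(¬requested ∨ doorOpen) is never violated.

never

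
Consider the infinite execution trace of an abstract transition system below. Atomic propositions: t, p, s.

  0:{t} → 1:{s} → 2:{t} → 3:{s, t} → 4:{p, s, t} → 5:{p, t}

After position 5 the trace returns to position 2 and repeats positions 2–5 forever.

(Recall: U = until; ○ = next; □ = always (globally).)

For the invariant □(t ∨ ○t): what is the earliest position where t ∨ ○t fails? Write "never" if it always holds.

t ∨ ○t holds at every position 0..5, and those are all the positions the trace ever visits, so the invariant □(t ∨ ○t) is never violated.

never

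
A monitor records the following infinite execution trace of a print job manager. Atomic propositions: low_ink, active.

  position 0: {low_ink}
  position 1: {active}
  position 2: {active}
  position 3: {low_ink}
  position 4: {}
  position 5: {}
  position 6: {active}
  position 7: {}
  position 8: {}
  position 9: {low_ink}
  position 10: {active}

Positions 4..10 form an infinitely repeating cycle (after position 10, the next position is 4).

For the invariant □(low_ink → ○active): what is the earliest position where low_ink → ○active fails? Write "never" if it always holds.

Check low_ink → ○active at each position in order: 0 ✓, 1 ✓, 2 ✓.
At position 3 the labels are {low_ink} and the next position 4 has {}, so low_ink → ○active is false there. This is the first violation.

3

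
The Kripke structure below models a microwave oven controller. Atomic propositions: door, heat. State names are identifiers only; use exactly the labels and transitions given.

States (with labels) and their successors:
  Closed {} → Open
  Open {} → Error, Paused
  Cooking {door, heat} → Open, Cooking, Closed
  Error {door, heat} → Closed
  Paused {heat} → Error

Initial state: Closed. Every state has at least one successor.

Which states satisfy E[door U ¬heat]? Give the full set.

States satisfying door: {Cooking, Error}.
States satisfying ¬heat: {Closed, Open}.
States satisfying E[door U ¬heat]: {Closed, Open, Cooking, Error}.

{Closed, Open, Cooking, Error}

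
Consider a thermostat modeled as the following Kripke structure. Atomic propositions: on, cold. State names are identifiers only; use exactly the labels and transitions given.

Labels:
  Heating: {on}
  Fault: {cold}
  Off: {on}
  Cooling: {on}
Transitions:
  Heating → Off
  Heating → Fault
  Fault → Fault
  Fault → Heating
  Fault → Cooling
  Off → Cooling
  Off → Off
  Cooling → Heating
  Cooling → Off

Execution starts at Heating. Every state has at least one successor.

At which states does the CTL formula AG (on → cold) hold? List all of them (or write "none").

none

States satisfying on → cold: {Fault}.
States satisfying AG (on → cold): ∅.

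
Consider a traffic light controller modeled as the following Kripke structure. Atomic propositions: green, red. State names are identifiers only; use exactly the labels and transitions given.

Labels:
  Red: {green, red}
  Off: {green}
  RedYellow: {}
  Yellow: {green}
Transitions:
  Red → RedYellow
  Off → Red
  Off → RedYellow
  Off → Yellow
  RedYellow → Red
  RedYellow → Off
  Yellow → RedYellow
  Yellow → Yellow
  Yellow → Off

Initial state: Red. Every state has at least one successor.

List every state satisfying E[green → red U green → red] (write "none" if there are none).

{Red, RedYellow}

States satisfying green → red: {Red, RedYellow}.
States satisfying E[green → red U green → red]: {Red, RedYellow}.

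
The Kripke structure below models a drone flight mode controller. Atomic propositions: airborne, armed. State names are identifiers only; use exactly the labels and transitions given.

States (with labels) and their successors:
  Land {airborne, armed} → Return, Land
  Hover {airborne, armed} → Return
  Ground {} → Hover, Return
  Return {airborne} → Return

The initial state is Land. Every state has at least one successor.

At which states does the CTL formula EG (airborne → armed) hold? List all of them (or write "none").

States satisfying airborne → armed: {Land, Hover, Ground}.
States satisfying EG (airborne → armed): {Land}.

{Land}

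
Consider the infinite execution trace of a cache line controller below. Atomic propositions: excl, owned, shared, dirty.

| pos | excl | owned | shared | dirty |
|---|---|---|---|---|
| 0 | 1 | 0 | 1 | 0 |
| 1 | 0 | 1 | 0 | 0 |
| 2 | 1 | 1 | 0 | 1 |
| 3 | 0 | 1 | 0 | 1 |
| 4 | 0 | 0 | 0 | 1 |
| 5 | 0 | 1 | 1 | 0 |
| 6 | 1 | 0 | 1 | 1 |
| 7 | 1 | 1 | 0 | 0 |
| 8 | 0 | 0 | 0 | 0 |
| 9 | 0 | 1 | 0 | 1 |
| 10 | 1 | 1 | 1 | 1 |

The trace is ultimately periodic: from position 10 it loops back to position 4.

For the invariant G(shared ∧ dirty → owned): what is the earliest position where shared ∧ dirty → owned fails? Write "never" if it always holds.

Check shared ∧ dirty → owned at each position in order: 0 ✓, 1 ✓, 2 ✓, 3 ✓, 4 ✓, 5 ✓.
At position 6 the labels are {dirty, excl, shared}, so shared ∧ dirty → owned is false there. This is the first violation.

6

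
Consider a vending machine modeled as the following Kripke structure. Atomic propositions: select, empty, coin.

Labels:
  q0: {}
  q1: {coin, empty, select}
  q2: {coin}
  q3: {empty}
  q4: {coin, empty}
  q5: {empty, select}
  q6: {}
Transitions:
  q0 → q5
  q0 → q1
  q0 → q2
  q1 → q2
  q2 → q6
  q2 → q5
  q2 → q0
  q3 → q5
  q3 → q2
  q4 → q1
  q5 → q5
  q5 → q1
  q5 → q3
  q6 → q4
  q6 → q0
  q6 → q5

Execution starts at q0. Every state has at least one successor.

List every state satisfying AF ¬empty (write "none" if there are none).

States satisfying ¬empty: {q0, q2, q6}.
States satisfying AF ¬empty: {q0, q1, q2, q4, q6}.

{q0, q1, q2, q4, q6}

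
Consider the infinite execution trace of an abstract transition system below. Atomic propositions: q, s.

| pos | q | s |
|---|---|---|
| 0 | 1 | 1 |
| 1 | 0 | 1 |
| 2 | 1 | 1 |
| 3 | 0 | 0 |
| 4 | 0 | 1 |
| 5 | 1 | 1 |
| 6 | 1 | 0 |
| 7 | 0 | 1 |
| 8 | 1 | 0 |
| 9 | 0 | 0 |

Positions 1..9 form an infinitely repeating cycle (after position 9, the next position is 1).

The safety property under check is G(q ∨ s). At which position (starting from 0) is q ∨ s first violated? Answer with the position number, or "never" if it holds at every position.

3

Check q ∨ s at each position in order: 0 ✓, 1 ✓, 2 ✓.
At position 3 the labels are {}, so q ∨ s is false there. This is the first violation.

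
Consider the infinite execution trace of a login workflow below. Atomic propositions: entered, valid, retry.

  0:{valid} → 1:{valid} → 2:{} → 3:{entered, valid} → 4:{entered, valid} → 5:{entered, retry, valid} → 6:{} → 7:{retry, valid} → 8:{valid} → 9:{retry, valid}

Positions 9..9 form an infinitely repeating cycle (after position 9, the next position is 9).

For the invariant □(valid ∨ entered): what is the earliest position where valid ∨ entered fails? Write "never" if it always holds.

Check valid ∨ entered at each position in order: 0 ✓, 1 ✓.
At position 2 the labels are {}, so valid ∨ entered is false there. This is the first violation.

2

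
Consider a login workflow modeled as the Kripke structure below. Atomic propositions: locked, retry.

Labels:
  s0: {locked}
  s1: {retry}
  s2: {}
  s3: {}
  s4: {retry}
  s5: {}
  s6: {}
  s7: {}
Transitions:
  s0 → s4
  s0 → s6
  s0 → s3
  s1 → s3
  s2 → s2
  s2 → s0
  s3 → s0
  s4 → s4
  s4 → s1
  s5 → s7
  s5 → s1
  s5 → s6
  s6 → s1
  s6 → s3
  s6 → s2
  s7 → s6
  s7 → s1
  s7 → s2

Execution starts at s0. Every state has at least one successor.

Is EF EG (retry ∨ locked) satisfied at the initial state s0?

States satisfying EG (retry ∨ locked): {s0, s4}.
States satisfying EF EG (retry ∨ locked): {s0, s1, s2, s3, s4, s5, s6, s7}.
Some path from s0 reaches a state where EG (retry ∨ locked) holds.
s0 ∈ Sat(EF EG (retry ∨ locked)).

Satisfied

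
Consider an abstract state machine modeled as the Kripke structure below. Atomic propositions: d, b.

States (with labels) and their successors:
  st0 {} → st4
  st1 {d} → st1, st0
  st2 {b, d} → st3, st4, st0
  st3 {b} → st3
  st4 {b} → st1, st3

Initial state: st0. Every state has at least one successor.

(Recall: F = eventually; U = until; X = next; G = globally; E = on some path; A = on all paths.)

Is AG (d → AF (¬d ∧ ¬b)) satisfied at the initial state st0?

States satisfying d → AF (¬d ∧ ¬b): {st0, st3, st4}.
States satisfying AG (d → AF (¬d ∧ ¬b)): {st3}.
st1 is reachable from st0 and violates d → AF (¬d ∧ ¬b), so AG fails at st0.
st0 ∉ Sat(AG (d → AF (¬d ∧ ¬b))).

No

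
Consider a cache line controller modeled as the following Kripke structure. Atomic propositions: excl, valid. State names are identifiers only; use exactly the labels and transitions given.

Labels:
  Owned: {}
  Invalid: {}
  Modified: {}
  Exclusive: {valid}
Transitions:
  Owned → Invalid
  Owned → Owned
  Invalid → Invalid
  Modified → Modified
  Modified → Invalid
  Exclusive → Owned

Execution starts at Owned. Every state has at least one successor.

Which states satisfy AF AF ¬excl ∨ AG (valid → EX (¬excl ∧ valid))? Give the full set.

{Owned, Invalid, Modified, Exclusive}

States satisfying AF ¬excl: {Owned, Invalid, Modified, Exclusive}.
States satisfying AF AF ¬excl: {Owned, Invalid, Modified, Exclusive}.
States satisfying valid → EX (¬excl ∧ valid): {Owned, Invalid, Modified}.
States satisfying AG (valid → EX (¬excl ∧ valid)): {Owned, Invalid, Modified}.
States satisfying AF AF ¬excl ∨ AG (valid → EX (¬excl ∧ valid)): {Owned, Invalid, Modified, Exclusive}.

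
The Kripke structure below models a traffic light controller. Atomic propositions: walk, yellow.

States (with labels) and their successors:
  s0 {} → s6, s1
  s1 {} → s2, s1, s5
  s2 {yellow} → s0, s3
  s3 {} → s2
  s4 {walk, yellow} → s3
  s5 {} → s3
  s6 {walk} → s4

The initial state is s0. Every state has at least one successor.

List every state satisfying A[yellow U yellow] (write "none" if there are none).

{s2, s4}

States satisfying yellow: {s2, s4}.
States satisfying A[yellow U yellow]: {s2, s4}.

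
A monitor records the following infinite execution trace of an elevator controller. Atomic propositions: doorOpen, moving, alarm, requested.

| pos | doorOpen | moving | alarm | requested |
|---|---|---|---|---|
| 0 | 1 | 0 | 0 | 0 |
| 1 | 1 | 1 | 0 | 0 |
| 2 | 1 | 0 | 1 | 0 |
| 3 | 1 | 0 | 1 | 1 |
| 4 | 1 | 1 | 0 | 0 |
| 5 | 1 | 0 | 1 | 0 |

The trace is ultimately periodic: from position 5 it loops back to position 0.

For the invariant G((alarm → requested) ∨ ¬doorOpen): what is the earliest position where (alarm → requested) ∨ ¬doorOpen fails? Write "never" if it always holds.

Check (alarm → requested) ∨ ¬doorOpen at each position in order: 0 ✓, 1 ✓.
At position 2 the labels are {alarm, doorOpen}, so (alarm → requested) ∨ ¬doorOpen is false there. This is the first violation.

2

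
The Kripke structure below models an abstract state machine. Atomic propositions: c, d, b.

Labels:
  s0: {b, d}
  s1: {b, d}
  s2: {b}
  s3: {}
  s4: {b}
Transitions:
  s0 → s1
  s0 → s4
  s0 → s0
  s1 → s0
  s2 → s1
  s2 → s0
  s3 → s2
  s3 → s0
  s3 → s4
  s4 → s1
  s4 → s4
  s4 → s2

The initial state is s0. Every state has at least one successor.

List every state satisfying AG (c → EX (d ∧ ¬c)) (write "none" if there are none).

{s0, s1, s2, s3, s4}

States satisfying c → EX (d ∧ ¬c): {s0, s1, s2, s3, s4}.
States satisfying AG (c → EX (d ∧ ¬c)): {s0, s1, s2, s3, s4}.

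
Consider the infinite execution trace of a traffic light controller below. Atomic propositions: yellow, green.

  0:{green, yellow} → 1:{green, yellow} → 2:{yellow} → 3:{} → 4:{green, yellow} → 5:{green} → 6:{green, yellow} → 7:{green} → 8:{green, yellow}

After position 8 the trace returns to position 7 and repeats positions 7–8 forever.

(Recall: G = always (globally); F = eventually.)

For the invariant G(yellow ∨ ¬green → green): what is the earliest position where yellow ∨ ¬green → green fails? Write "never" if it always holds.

Check yellow ∨ ¬green → green at each position in order: 0 ✓, 1 ✓.
At position 2 the labels are {yellow}, so yellow ∨ ¬green → green is false there. This is the first violation.

2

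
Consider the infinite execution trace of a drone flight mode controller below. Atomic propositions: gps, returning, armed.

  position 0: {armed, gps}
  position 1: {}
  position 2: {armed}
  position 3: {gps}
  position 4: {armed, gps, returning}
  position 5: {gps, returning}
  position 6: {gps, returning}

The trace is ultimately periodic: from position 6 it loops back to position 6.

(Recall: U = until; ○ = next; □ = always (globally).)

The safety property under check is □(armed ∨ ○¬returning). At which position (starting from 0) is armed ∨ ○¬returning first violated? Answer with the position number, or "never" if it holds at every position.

3

Check armed ∨ ○¬returning at each position in order: 0 ✓, 1 ✓, 2 ✓.
At position 3 the labels are {gps} and the next position 4 has {armed, gps, returning}, so armed ∨ ○¬returning is false there. This is the first violation.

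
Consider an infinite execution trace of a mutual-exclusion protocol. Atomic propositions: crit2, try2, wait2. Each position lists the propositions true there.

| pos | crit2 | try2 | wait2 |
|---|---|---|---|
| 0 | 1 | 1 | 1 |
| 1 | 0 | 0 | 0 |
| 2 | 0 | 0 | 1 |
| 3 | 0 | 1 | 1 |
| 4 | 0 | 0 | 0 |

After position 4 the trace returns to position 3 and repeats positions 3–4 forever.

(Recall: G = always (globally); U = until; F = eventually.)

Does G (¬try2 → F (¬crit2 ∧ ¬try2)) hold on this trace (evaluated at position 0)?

¬try2 → F (¬crit2 ∧ ¬try2) holds at every position 0..4, and those are all positions ever visited, so G (¬try2 → F (¬crit2 ∧ ¬try2)) holds.
Positions where ¬try2 holds: 1, 2, 4.
Check F (¬crit2 ∧ ¬try2) at each: 1→ok, 2→ok, 4→ok.

Holds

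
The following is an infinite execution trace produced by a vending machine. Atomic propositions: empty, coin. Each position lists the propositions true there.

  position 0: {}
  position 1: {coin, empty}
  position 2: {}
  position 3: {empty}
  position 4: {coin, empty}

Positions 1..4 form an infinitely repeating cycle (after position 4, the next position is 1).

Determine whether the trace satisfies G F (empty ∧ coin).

F (empty ∧ coin) holds at every position 0..4, and those are all positions ever visited, so G F (empty ∧ coin) holds.

Holds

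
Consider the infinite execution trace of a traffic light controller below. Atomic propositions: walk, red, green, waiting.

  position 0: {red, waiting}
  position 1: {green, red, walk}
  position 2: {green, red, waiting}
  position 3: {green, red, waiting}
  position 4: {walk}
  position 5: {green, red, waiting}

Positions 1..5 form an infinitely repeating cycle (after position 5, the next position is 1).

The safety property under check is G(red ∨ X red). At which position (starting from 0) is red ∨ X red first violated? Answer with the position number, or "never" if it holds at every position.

never

red ∨ X red holds at every position 0..5, and those are all the positions the trace ever visits, so the invariant G(red ∨ X red) is never violated.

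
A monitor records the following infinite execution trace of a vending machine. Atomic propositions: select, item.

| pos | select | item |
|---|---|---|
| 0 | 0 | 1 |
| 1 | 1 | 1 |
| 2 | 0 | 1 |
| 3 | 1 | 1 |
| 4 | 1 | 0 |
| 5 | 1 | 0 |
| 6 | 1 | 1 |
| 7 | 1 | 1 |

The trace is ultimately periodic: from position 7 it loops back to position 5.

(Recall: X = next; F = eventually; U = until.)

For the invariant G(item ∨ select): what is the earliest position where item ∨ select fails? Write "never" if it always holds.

item ∨ select holds at every position 0..7, and those are all the positions the trace ever visits, so the invariant G(item ∨ select) is never violated.

never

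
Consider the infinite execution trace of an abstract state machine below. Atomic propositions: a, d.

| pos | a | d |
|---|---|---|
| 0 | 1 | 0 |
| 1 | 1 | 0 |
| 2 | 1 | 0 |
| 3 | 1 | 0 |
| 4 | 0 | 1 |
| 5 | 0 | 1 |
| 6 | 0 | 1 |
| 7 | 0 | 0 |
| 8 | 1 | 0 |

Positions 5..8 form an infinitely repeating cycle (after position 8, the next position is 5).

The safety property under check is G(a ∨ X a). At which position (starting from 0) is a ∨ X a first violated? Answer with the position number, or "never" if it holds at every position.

Check a ∨ X a at each position in order: 0 ✓, 1 ✓, 2 ✓, 3 ✓.
At position 4 the labels are {d} and the next position 5 has {d}, so a ∨ X a is false there. This is the first violation.

4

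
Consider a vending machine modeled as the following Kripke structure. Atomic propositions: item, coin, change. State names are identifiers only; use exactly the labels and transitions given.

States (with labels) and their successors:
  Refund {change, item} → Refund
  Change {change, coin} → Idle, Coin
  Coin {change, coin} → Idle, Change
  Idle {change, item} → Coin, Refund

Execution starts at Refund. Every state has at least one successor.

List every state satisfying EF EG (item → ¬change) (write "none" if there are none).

{Change, Coin, Idle}

States satisfying EG (item → ¬change): {Change, Coin}.
States satisfying EF EG (item → ¬change): {Change, Coin, Idle}.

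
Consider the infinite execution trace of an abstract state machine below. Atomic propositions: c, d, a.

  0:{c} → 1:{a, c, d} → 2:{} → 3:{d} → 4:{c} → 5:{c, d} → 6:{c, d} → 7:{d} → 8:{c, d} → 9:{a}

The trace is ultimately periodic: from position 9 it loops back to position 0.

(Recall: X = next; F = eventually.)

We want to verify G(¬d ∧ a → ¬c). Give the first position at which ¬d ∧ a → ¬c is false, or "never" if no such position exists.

¬d ∧ a → ¬c holds at every position 0..9, and those are all the positions the trace ever visits, so the invariant G(¬d ∧ a → ¬c) is never violated.

never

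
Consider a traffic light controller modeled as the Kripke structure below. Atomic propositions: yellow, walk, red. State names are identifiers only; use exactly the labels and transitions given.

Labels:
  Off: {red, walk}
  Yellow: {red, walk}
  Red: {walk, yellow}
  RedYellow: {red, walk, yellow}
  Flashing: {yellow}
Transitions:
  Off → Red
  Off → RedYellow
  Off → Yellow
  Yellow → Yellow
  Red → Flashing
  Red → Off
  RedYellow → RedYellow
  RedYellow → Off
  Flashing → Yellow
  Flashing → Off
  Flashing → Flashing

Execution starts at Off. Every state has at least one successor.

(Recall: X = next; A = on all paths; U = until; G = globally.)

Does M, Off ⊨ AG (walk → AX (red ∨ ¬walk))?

Does not hold

States satisfying walk → AX (red ∨ ¬walk): {Yellow, Red, RedYellow, Flashing}.
States satisfying AG (walk → AX (red ∨ ¬walk)): {Yellow}.
Off is reachable from Off and violates walk → AX (red ∨ ¬walk), so AG fails at Off.
Off ∉ Sat(AG (walk → AX (red ∨ ¬walk))).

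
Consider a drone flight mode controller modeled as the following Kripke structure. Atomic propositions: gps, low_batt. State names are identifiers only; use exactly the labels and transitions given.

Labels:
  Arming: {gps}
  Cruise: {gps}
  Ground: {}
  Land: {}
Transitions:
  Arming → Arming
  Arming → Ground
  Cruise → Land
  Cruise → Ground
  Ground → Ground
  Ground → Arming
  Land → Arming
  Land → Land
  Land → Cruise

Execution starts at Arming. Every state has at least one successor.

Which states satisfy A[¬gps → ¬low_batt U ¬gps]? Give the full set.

States satisfying ¬gps → ¬low_batt: {Arming, Cruise, Ground, Land}.
States satisfying ¬gps: {Ground, Land}.
States satisfying A[¬gps → ¬low_batt U ¬gps]: {Cruise, Ground, Land}.

{Cruise, Ground, Land}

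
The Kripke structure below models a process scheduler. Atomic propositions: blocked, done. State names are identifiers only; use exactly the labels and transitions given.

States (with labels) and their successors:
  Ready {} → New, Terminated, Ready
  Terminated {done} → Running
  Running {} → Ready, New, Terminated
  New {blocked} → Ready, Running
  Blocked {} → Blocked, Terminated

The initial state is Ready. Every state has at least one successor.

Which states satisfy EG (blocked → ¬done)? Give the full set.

States satisfying blocked → ¬done: {Ready, Terminated, Running, New, Blocked}.
States satisfying EG (blocked → ¬done): {Ready, Terminated, Running, New, Blocked}.

{Ready, Terminated, Running, New, Blocked}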